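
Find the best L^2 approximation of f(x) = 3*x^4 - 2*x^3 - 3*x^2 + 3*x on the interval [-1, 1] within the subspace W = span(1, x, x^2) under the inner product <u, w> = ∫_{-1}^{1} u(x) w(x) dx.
g(x) = -3*x^2/7 + 9*x/5 - 9/35

The best approximation g ∈ W is the orthogonal projection of f onto W. Writing g = a_0 + a_1 x + a_2 x^2, the coefficients solve the normal equations G · a = b where
  G_{ij} = <φ_i, φ_j> and b_i = <f, φ_i>, with φ_0 = 1, φ_1 = x, φ_2 = x^2.
G =
  [2, 0, 2/3]
  [0, 2/3, 0]
  [2/3, 0, 2/5],
b = (-4/5, 6/5, -12/35).
Solving gives a_0 = -9/35, a_1 = 9/5, a_2 = -3/7, so
  g(x) = -3*x^2/7 + 9*x/5 - 9/35.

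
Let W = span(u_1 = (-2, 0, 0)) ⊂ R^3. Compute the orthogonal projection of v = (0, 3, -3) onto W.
proj_W(v) = (0, 0, 0)

Set up U = [u_1 | ... | u_1] ∈ R^(3×1). The projector onto W = col(U) is P = U (U^T U)^(-1) U^T.
Compute U^T U =
  [4],
and U^T v = (0).
Solve U^T U · c = U^T v for the coefficients: c = (0). The projection is proj_W(v) = U c.
Check: (v - proj_W(v)) · u_1 = 0  (should be 0).
Result: proj_W(v) = (0, 0, 0).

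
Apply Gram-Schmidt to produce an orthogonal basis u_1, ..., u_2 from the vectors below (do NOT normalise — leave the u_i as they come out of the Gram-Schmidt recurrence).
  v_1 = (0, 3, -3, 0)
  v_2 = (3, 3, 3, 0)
Orthogonal basis:
  u_1 = (0, 3, -3, 0)
  u_2 = (3, 3, 3, 0)

Apply the Gram-Schmidt recurrence
  u_1 = v_1
  u_i = v_i − Σ_{j<i} ((v_i · u_j) / (u_j · u_j)) · u_j.

Step by step this gives:
  u_1 = (0, 3, -3, 0)
  u_2 = (3, 3, 3, 0)

Orthogonality check:
  u_2 · u_1 = 0 (should be 0)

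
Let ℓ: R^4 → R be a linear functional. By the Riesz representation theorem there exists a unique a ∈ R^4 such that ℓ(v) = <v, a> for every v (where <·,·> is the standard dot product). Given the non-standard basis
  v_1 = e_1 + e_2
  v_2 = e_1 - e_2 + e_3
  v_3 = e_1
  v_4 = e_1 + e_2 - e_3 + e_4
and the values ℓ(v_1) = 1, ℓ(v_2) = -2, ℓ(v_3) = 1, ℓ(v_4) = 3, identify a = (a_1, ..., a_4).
a = (1, 0, -3, -1)

Write a = (a_1, ..., a_4) in the standard basis. For each basis vector v_i, ℓ(v_i) = <v_i, a> is a linear equation in the a_j's. Collect the n equations into a matrix system V a = ℓ, where row i of V is v_i (expressed in the standard basis). Since V is invertible (lower-triangular with 1s on the diagonal, up to permutation), solve by back-substitution:
  V =
[[1, 1, 0, 0],
 [1, -1, 1, 0],
 [1, 0, 0, 0],
 [1, 1, -1, 1]]
  V a = (1, -2, 1, 3)
Solving gives a = (1, 0, -3, -1).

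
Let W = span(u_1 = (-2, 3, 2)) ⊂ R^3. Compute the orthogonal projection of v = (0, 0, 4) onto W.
proj_W(v) = (-16/17, 24/17, 16/17)

Set up U = [u_1 | ... | u_1] ∈ R^(3×1). The projector onto W = col(U) is P = U (U^T U)^(-1) U^T.
Compute U^T U =
  [17],
and U^T v = (8).
Solve U^T U · c = U^T v for the coefficients: c = (8/17). The projection is proj_W(v) = U c.
Check: (v - proj_W(v)) · u_1 = 0  (should be 0).
Result: proj_W(v) = (-16/17, 24/17, 16/17).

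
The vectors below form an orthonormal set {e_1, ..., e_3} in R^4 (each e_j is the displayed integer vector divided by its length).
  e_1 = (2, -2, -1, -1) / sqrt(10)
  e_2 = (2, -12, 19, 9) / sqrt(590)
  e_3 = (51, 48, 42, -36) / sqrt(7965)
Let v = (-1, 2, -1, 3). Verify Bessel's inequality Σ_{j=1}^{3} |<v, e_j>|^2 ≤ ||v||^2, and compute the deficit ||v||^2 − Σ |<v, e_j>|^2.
Σ |<v, e_j>|^2 = 25/3; ||v||^2 = 15; deficit = 20/3

Write each e_j = u_j / sqrt(<u_j, u_j>) where u_j is the displayed integer vector. Then <v, e_j> = <v, u_j> / sqrt(<u_j, u_j>), so |<v, e_j>|^2 = <v, u_j>^2 / <u_j, u_j>.
Coefficients: <v, e_1> = -8/sqrt(10), <v, e_2> = -18/sqrt(590), <v, e_3> = -105/sqrt(7965).
Square and sum: Σ |<v, e_j>|^2 = 25/3.
Compute ||v||^2 = v·v = 15.
Deficit = 15 − 25/3 = 20/3 ≥ 0, confirming Bessel's inequality. (The deficit equals ||v − Σ <v,e_j> e_j||^2, the squared distance from v to span{e_j}.)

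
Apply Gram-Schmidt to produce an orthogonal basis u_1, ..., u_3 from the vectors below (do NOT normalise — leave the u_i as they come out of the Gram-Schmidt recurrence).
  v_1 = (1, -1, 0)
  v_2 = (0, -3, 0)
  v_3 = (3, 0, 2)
Orthogonal basis:
  u_1 = (1, -1, 0)
  u_2 = (-3/2, -3/2, 0)
  u_3 = (0, 0, 2)

Apply the Gram-Schmidt recurrence
  u_1 = v_1
  u_i = v_i − Σ_{j<i} ((v_i · u_j) / (u_j · u_j)) · u_j.

Step by step this gives:
  u_1 = (1, -1, 0)
  u_2 = (-3/2, -3/2, 0)
  u_3 = (0, 0, 2)

Orthogonality check:
  u_2 · u_1 = 0 (should be 0)
  u_3 · u_1 = 0 (should be 0)
  u_3 · u_2 = 0 (should be 0)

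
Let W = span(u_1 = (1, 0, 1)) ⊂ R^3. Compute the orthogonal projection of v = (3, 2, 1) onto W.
proj_W(v) = (2, 0, 2)

Set up U = [u_1 | ... | u_1] ∈ R^(3×1). The projector onto W = col(U) is P = U (U^T U)^(-1) U^T.
Compute U^T U =
  [2],
and U^T v = (4).
Solve U^T U · c = U^T v for the coefficients: c = (2). The projection is proj_W(v) = U c.
Check: (v - proj_W(v)) · u_1 = 0  (should be 0).
Result: proj_W(v) = (2, 0, 2).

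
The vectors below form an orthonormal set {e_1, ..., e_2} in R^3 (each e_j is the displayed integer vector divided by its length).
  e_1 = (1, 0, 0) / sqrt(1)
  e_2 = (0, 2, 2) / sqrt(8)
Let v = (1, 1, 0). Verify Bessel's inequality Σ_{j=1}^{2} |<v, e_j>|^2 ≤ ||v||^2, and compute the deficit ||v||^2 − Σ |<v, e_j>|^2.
Σ |<v, e_j>|^2 = 3/2; ||v||^2 = 2; deficit = 1/2

Write each e_j = u_j / sqrt(<u_j, u_j>) where u_j is the displayed integer vector. Then <v, e_j> = <v, u_j> / sqrt(<u_j, u_j>), so |<v, e_j>|^2 = <v, u_j>^2 / <u_j, u_j>.
Coefficients: <v, e_1> = 1/sqrt(1), <v, e_2> = 2/sqrt(8).
Square and sum: Σ |<v, e_j>|^2 = 3/2.
Compute ||v||^2 = v·v = 2.
Deficit = 2 − 3/2 = 1/2 ≥ 0, confirming Bessel's inequality. (The deficit equals ||v − Σ <v,e_j> e_j||^2, the squared distance from v to span{e_j}.)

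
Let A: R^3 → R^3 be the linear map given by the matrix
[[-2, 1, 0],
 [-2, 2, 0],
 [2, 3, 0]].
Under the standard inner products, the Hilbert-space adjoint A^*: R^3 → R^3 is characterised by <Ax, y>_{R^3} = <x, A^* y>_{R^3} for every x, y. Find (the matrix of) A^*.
A^* = A^T =
[[-2, -2, 2],
 [1, 2, 3],
 [0, 0, 0]]

For real matrices with standard dot products, the defining identity <Ax, y> = <x, A^* y> gives (Ax)^T y = x^T (A^*) y, i.e. x^T A^T y = x^T (A^*) y. Since this holds for all x, y, we must have A^* = A^T. Therefore
A^* =
[[-2, -2, 2],
 [1, 2, 3],
 [0, 0, 0]].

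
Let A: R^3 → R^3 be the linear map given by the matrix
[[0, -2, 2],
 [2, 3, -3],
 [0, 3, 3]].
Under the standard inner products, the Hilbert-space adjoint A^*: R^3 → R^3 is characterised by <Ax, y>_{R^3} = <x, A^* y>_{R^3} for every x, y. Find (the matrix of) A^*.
A^* = A^T =
[[0, 2, 0],
 [-2, 3, 3],
 [2, -3, 3]]

For real matrices with standard dot products, the defining identity <Ax, y> = <x, A^* y> gives (Ax)^T y = x^T (A^*) y, i.e. x^T A^T y = x^T (A^*) y. Since this holds for all x, y, we must have A^* = A^T. Therefore
A^* =
[[0, 2, 0],
 [-2, 3, 3],
 [2, -3, 3]].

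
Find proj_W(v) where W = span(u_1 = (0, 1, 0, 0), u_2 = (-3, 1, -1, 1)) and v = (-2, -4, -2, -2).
proj_W(v) = (-18/11, -4, -6/11, 6/11)

Set up U = [u_1 | ... | u_2] ∈ R^(4×2). The projector onto W = col(U) is P = U (U^T U)^(-1) U^T.
Compute U^T U =
  [1, 1]
  [1, 12],
and U^T v = (-4, 2).
Solve U^T U · c = U^T v for the coefficients: c = (-50/11, 6/11). The projection is proj_W(v) = U c.
Check: (v - proj_W(v)) · u_1 = 0  (should be 0).
Check: (v - proj_W(v)) · u_2 = 0  (should be 0).
Result: proj_W(v) = (-18/11, -4, -6/11, 6/11).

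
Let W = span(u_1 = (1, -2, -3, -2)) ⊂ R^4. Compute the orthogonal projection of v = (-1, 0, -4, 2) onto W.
proj_W(v) = (7/18, -7/9, -7/6, -7/9)

Set up U = [u_1 | ... | u_1] ∈ R^(4×1). The projector onto W = col(U) is P = U (U^T U)^(-1) U^T.
Compute U^T U =
  [18],
and U^T v = (7).
Solve U^T U · c = U^T v for the coefficients: c = (7/18). The projection is proj_W(v) = U c.
Check: (v - proj_W(v)) · u_1 = 0  (should be 0).
Result: proj_W(v) = (7/18, -7/9, -7/6, -7/9).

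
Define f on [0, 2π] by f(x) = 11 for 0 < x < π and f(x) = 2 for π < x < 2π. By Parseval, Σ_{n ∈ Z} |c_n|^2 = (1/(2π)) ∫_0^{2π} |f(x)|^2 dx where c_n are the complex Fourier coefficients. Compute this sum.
Σ |c_n|^2 = 125/2

Parseval equates the L^2 energy of f (normalised by 1/(2π)) with the ℓ^2 sum of its Fourier coefficients: (1/(2π)) ∫_0^{2π} |f|^2 = Σ |c_n|^2.
Compute the left side: (1/(2π)) [∫_0^π 11^2 dx + ∫_π^{2π} 2^2 dx] = (1/(2π)) · (121π + 4π) = (121 + 4)/2 = 125/2.
So Σ_{n ∈ Z} |c_n|^2 = 125/2.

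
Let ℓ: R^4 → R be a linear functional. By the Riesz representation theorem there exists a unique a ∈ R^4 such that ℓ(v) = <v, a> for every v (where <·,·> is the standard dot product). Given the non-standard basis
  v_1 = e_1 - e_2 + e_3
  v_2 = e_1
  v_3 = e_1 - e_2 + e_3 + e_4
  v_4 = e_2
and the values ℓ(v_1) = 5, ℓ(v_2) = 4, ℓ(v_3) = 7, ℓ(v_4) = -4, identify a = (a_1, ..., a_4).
a = (4, -4, -3, 2)

Write a = (a_1, ..., a_4) in the standard basis. For each basis vector v_i, ℓ(v_i) = <v_i, a> is a linear equation in the a_j's. Collect the n equations into a matrix system V a = ℓ, where row i of V is v_i (expressed in the standard basis). Since V is invertible (lower-triangular with 1s on the diagonal, up to permutation), solve by back-substitution:
  V =
[[1, -1, 1, 0],
 [1, 0, 0, 0],
 [1, -1, 1, 1],
 [0, 1, 0, 0]]
  V a = (5, 4, 7, -4)
Solving gives a = (4, -4, -3, 2).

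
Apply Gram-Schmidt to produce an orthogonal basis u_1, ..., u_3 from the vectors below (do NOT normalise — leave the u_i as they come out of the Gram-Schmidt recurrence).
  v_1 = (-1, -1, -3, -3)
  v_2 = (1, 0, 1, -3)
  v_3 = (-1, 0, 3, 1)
Orthogonal basis:
  u_1 = (-1, -1, -3, -3)
  u_2 = (5/4, 1/4, 7/4, -9/4)
  u_3 = (-346/195, -116/195, 202/195, -16/65)

Apply the Gram-Schmidt recurrence
  u_1 = v_1
  u_i = v_i − Σ_{j<i} ((v_i · u_j) / (u_j · u_j)) · u_j.

Step by step this gives:
  u_1 = (-1, -1, -3, -3)
  u_2 = (5/4, 1/4, 7/4, -9/4)
  u_3 = (-346/195, -116/195, 202/195, -16/65)

Orthogonality check:
  u_2 · u_1 = 0 (should be 0)
  u_3 · u_1 = 0 (should be 0)
  u_3 · u_2 = 0 (should be 0)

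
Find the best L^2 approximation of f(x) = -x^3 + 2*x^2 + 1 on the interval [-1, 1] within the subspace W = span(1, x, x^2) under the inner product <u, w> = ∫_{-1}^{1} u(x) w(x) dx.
g(x) = 2*x^2 - 3*x/5 + 1

The best approximation g ∈ W is the orthogonal projection of f onto W. Writing g = a_0 + a_1 x + a_2 x^2, the coefficients solve the normal equations G · a = b where
  G_{ij} = <φ_i, φ_j> and b_i = <f, φ_i>, with φ_0 = 1, φ_1 = x, φ_2 = x^2.
G =
  [2, 0, 2/3]
  [0, 2/3, 0]
  [2/3, 0, 2/5],
b = (10/3, -2/5, 22/15).
Solving gives a_0 = 1, a_1 = -3/5, a_2 = 2, so
  g(x) = 2*x^2 - 3*x/5 + 1.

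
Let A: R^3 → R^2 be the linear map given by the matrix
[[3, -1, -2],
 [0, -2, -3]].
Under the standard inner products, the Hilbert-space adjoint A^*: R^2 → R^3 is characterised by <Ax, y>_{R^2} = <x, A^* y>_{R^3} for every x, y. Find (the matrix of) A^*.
A^* = A^T =
[[3, 0],
 [-1, -2],
 [-2, -3]]

For real matrices with standard dot products, the defining identity <Ax, y> = <x, A^* y> gives (Ax)^T y = x^T (A^*) y, i.e. x^T A^T y = x^T (A^*) y. Since this holds for all x, y, we must have A^* = A^T. Therefore
A^* =
[[3, 0],
 [-1, -2],
 [-2, -3]].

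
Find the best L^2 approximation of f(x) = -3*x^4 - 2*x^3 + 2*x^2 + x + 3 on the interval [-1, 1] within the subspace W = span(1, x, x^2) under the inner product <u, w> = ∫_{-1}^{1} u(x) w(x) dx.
g(x) = -4*x^2/7 - x/5 + 114/35

The best approximation g ∈ W is the orthogonal projection of f onto W. Writing g = a_0 + a_1 x + a_2 x^2, the coefficients solve the normal equations G · a = b where
  G_{ij} = <φ_i, φ_j> and b_i = <f, φ_i>, with φ_0 = 1, φ_1 = x, φ_2 = x^2.
G =
  [2, 0, 2/3]
  [0, 2/3, 0]
  [2/3, 0, 2/5],
b = (92/15, -2/15, 68/35).
Solving gives a_0 = 114/35, a_1 = -1/5, a_2 = -4/7, so
  g(x) = -4*x^2/7 - x/5 + 114/35.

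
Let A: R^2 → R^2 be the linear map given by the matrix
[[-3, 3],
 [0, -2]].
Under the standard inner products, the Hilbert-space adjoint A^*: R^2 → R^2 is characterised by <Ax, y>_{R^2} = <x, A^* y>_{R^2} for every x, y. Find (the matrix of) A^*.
A^* = A^T =
[[-3, 0],
 [3, -2]]

For real matrices with standard dot products, the defining identity <Ax, y> = <x, A^* y> gives (Ax)^T y = x^T (A^*) y, i.e. x^T A^T y = x^T (A^*) y. Since this holds for all x, y, we must have A^* = A^T. Therefore
A^* =
[[-3, 0],
 [3, -2]].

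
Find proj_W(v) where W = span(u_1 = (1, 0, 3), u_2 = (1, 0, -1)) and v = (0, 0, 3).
proj_W(v) = (0, 0, 3)

Set up U = [u_1 | ... | u_2] ∈ R^(3×2). The projector onto W = col(U) is P = U (U^T U)^(-1) U^T.
Compute U^T U =
  [10, -2]
  [-2, 2],
and U^T v = (9, -3).
Solve U^T U · c = U^T v for the coefficients: c = (3/4, -3/4). The projection is proj_W(v) = U c.
Check: (v - proj_W(v)) · u_1 = 0  (should be 0).
Check: (v - proj_W(v)) · u_2 = 0  (should be 0).
Result: proj_W(v) = (0, 0, 3).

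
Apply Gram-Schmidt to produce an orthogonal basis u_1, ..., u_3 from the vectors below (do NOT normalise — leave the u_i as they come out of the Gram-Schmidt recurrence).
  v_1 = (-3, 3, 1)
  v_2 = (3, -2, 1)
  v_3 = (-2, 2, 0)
Orthogonal basis:
  u_1 = (-3, 3, 1)
  u_2 = (15/19, 4/19, 33/19)
  u_3 = (1/7, 6/35, -3/35)

Apply the Gram-Schmidt recurrence
  u_1 = v_1
  u_i = v_i − Σ_{j<i} ((v_i · u_j) / (u_j · u_j)) · u_j.

Step by step this gives:
  u_1 = (-3, 3, 1)
  u_2 = (15/19, 4/19, 33/19)
  u_3 = (1/7, 6/35, -3/35)

Orthogonality check:
  u_2 · u_1 = 0 (should be 0)
  u_3 · u_1 = 0 (should be 0)
  u_3 · u_2 = 0 (should be 0)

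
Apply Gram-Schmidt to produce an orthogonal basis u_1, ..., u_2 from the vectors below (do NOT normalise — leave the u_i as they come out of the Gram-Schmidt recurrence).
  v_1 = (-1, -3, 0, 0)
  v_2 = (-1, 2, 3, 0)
Orthogonal basis:
  u_1 = (-1, -3, 0, 0)
  u_2 = (-3/2, 1/2, 3, 0)

Apply the Gram-Schmidt recurrence
  u_1 = v_1
  u_i = v_i − Σ_{j<i} ((v_i · u_j) / (u_j · u_j)) · u_j.

Step by step this gives:
  u_1 = (-1, -3, 0, 0)
  u_2 = (-3/2, 1/2, 3, 0)

Orthogonality check:
  u_2 · u_1 = 0 (should be 0)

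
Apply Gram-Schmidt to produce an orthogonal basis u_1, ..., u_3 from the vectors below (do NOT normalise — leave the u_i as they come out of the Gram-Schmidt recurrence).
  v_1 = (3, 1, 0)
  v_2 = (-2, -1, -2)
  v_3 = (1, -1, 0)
Orthogonal basis:
  u_1 = (3, 1, 0)
  u_2 = (1/10, -3/10, -2)
  u_3 = (16/41, -48/41, 8/41)

Apply the Gram-Schmidt recurrence
  u_1 = v_1
  u_i = v_i − Σ_{j<i} ((v_i · u_j) / (u_j · u_j)) · u_j.

Step by step this gives:
  u_1 = (3, 1, 0)
  u_2 = (1/10, -3/10, -2)
  u_3 = (16/41, -48/41, 8/41)

Orthogonality check:
  u_2 · u_1 = 0 (should be 0)
  u_3 · u_1 = 0 (should be 0)
  u_3 · u_2 = 0 (should be 0)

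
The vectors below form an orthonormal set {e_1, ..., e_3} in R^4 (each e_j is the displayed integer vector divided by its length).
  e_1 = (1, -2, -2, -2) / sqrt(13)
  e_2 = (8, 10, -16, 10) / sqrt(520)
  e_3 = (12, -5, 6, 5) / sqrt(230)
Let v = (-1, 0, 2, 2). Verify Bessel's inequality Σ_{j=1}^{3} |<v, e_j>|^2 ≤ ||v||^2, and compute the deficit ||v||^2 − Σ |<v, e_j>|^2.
Σ |<v, e_j>|^2 = 171/23; ||v||^2 = 9; deficit = 36/23

Write each e_j = u_j / sqrt(<u_j, u_j>) where u_j is the displayed integer vector. Then <v, e_j> = <v, u_j> / sqrt(<u_j, u_j>), so |<v, e_j>|^2 = <v, u_j>^2 / <u_j, u_j>.
Coefficients: <v, e_1> = -9/sqrt(13), <v, e_2> = -20/sqrt(520), <v, e_3> = 10/sqrt(230).
Square and sum: Σ |<v, e_j>|^2 = 171/23.
Compute ||v||^2 = v·v = 9.
Deficit = 9 − 171/23 = 36/23 ≥ 0, confirming Bessel's inequality. (The deficit equals ||v − Σ <v,e_j> e_j||^2, the squared distance from v to span{e_j}.)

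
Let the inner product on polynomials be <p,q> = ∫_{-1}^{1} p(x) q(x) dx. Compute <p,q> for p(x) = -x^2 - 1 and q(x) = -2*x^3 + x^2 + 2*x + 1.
<p,q> = -56/15

Expand the product: p(x)·q(x) = 2*x^5 - x^4 - 2*x^2 - 2*x - 1.
∫_{-1}^{1} of each monomial x^k gives [2/(k+1) if k even, 0 if k odd]. Integrating term-by-term (or equivalently evaluating the antiderivative F(x) = x^6/3 - x^5/5 - 2*x^3/3 - x^2 - x at the endpoints):
  F(1) − F(−1) = -38/15 − (6/5) = -56/15.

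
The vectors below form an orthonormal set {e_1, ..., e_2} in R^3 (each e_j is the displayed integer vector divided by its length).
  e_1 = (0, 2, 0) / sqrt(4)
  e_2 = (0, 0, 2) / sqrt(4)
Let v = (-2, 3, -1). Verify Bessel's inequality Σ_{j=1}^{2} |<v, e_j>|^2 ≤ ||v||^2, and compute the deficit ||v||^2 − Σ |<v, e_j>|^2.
Σ |<v, e_j>|^2 = 10; ||v||^2 = 14; deficit = 4

Write each e_j = u_j / sqrt(<u_j, u_j>) where u_j is the displayed integer vector. Then <v, e_j> = <v, u_j> / sqrt(<u_j, u_j>), so |<v, e_j>|^2 = <v, u_j>^2 / <u_j, u_j>.
Coefficients: <v, e_1> = 6/sqrt(4), <v, e_2> = -2/sqrt(4).
Square and sum: Σ |<v, e_j>|^2 = 10.
Compute ||v||^2 = v·v = 14.
Deficit = 14 − 10 = 4 ≥ 0, confirming Bessel's inequality. (The deficit equals ||v − Σ <v,e_j> e_j||^2, the squared distance from v to span{e_j}.)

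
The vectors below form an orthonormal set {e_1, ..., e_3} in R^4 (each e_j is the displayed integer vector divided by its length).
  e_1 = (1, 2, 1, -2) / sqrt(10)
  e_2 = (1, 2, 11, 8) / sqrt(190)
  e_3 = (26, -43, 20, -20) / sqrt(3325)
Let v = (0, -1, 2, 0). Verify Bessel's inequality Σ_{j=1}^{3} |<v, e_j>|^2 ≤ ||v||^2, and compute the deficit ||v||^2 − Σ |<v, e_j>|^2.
Σ |<v, e_j>|^2 = 731/175; ||v||^2 = 5; deficit = 144/175

Write each e_j = u_j / sqrt(<u_j, u_j>) where u_j is the displayed integer vector. Then <v, e_j> = <v, u_j> / sqrt(<u_j, u_j>), so |<v, e_j>|^2 = <v, u_j>^2 / <u_j, u_j>.
Coefficients: <v, e_1> = 0/sqrt(10), <v, e_2> = 20/sqrt(190), <v, e_3> = 83/sqrt(3325).
Square and sum: Σ |<v, e_j>|^2 = 731/175.
Compute ||v||^2 = v·v = 5.
Deficit = 5 − 731/175 = 144/175 ≥ 0, confirming Bessel's inequality. (The deficit equals ||v − Σ <v,e_j> e_j||^2, the squared distance from v to span{e_j}.)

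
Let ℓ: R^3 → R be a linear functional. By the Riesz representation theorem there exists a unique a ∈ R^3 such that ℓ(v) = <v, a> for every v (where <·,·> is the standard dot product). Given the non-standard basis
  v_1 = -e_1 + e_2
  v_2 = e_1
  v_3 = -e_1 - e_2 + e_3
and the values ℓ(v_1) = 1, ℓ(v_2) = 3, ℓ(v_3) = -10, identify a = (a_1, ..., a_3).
a = (3, 4, -3)

Write a = (a_1, ..., a_3) in the standard basis. For each basis vector v_i, ℓ(v_i) = <v_i, a> is a linear equation in the a_j's. Collect the n equations into a matrix system V a = ℓ, where row i of V is v_i (expressed in the standard basis). Since V is invertible (lower-triangular with 1s on the diagonal, up to permutation), solve by back-substitution:
  V =
[[-1, 1, 0],
 [1, 0, 0],
 [-1, -1, 1]]
  V a = (1, 3, -10)
Solving gives a = (3, 4, -3).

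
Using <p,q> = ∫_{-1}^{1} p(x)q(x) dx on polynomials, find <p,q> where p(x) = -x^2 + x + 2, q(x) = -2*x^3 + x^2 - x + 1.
<p,q> = 14/5

Expand the product: p(x)·q(x) = 2*x^5 - 3*x^4 - 2*x^3 - x + 2.
∫_{-1}^{1} of each monomial x^k gives [2/(k+1) if k even, 0 if k odd]. Integrating term-by-term (or equivalently evaluating the antiderivative F(x) = x^6/3 - 3*x^5/5 - x^4/2 - x^2/2 + 2*x at the endpoints):
  F(1) − F(−1) = 11/15 − (-31/15) = 14/5.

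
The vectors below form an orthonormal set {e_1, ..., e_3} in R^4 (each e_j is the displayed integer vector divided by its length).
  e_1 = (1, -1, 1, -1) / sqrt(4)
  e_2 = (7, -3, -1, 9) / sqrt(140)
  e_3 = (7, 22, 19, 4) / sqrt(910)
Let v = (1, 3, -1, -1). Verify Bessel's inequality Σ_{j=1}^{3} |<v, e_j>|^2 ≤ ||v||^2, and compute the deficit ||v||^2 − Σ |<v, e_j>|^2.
Σ |<v, e_j>|^2 = 58/13; ||v||^2 = 12; deficit = 98/13

Write each e_j = u_j / sqrt(<u_j, u_j>) where u_j is the displayed integer vector. Then <v, e_j> = <v, u_j> / sqrt(<u_j, u_j>), so |<v, e_j>|^2 = <v, u_j>^2 / <u_j, u_j>.
Coefficients: <v, e_1> = -2/sqrt(4), <v, e_2> = -10/sqrt(140), <v, e_3> = 50/sqrt(910).
Square and sum: Σ |<v, e_j>|^2 = 58/13.
Compute ||v||^2 = v·v = 12.
Deficit = 12 − 58/13 = 98/13 ≥ 0, confirming Bessel's inequality. (The deficit equals ||v − Σ <v,e_j> e_j||^2, the squared distance from v to span{e_j}.)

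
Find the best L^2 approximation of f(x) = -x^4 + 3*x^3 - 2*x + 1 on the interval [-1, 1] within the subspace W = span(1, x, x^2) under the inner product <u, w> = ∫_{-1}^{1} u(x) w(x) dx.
g(x) = -6*x^2/7 - x/5 + 38/35

The best approximation g ∈ W is the orthogonal projection of f onto W. Writing g = a_0 + a_1 x + a_2 x^2, the coefficients solve the normal equations G · a = b where
  G_{ij} = <φ_i, φ_j> and b_i = <f, φ_i>, with φ_0 = 1, φ_1 = x, φ_2 = x^2.
G =
  [2, 0, 2/3]
  [0, 2/3, 0]
  [2/3, 0, 2/5],
b = (8/5, -2/15, 8/21).
Solving gives a_0 = 38/35, a_1 = -1/5, a_2 = -6/7, so
  g(x) = -6*x^2/7 - x/5 + 38/35.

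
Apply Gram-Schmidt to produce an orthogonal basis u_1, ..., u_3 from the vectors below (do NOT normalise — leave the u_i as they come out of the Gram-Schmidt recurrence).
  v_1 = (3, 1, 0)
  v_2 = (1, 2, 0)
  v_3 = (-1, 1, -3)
Orthogonal basis:
  u_1 = (3, 1, 0)
  u_2 = (-1/2, 3/2, 0)
  u_3 = (0, 0, -3)

Apply the Gram-Schmidt recurrence
  u_1 = v_1
  u_i = v_i − Σ_{j<i} ((v_i · u_j) / (u_j · u_j)) · u_j.

Step by step this gives:
  u_1 = (3, 1, 0)
  u_2 = (-1/2, 3/2, 0)
  u_3 = (0, 0, -3)

Orthogonality check:
  u_2 · u_1 = 0 (should be 0)
  u_3 · u_1 = 0 (should be 0)
  u_3 · u_2 = 0 (should be 0)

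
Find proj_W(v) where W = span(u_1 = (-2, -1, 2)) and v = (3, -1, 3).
proj_W(v) = (-2/9, -1/9, 2/9)

Set up U = [u_1 | ... | u_1] ∈ R^(3×1). The projector onto W = col(U) is P = U (U^T U)^(-1) U^T.
Compute U^T U =
  [9],
and U^T v = (1).
Solve U^T U · c = U^T v for the coefficients: c = (1/9). The projection is proj_W(v) = U c.
Check: (v - proj_W(v)) · u_1 = 0  (should be 0).
Result: proj_W(v) = (-2/9, -1/9, 2/9).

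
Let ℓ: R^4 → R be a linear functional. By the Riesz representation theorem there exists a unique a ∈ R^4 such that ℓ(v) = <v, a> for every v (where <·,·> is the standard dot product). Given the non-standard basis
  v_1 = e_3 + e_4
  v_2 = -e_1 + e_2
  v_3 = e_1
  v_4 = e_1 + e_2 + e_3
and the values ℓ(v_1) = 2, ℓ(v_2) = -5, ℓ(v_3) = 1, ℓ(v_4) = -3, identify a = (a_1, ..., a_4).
a = (1, -4, 0, 2)

Write a = (a_1, ..., a_4) in the standard basis. For each basis vector v_i, ℓ(v_i) = <v_i, a> is a linear equation in the a_j's. Collect the n equations into a matrix system V a = ℓ, where row i of V is v_i (expressed in the standard basis). Since V is invertible (lower-triangular with 1s on the diagonal, up to permutation), solve by back-substitution:
  V =
[[0, 0, 1, 1],
 [-1, 1, 0, 0],
 [1, 0, 0, 0],
 [1, 1, 1, 0]]
  V a = (2, -5, 1, -3)
Solving gives a = (1, -4, 0, 2).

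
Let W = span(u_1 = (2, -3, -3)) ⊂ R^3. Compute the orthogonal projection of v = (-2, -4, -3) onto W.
proj_W(v) = (17/11, -51/22, -51/22)

Set up U = [u_1 | ... | u_1] ∈ R^(3×1). The projector onto W = col(U) is P = U (U^T U)^(-1) U^T.
Compute U^T U =
  [22],
and U^T v = (17).
Solve U^T U · c = U^T v for the coefficients: c = (17/22). The projection is proj_W(v) = U c.
Check: (v - proj_W(v)) · u_1 = 0  (should be 0).
Result: proj_W(v) = (17/11, -51/22, -51/22).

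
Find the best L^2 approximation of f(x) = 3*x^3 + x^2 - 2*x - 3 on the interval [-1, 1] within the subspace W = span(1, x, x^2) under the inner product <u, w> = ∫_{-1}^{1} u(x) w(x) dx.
g(x) = x^2 - x/5 - 3

The best approximation g ∈ W is the orthogonal projection of f onto W. Writing g = a_0 + a_1 x + a_2 x^2, the coefficients solve the normal equations G · a = b where
  G_{ij} = <φ_i, φ_j> and b_i = <f, φ_i>, with φ_0 = 1, φ_1 = x, φ_2 = x^2.
G =
  [2, 0, 2/3]
  [0, 2/3, 0]
  [2/3, 0, 2/5],
b = (-16/3, -2/15, -8/5).
Solving gives a_0 = -3, a_1 = -1/5, a_2 = 1, so
  g(x) = x^2 - x/5 - 3.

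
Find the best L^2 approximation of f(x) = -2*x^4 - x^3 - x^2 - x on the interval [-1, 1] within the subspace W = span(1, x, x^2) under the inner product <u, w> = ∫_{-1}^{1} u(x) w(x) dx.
g(x) = -19*x^2/7 - 8*x/5 + 6/35

The best approximation g ∈ W is the orthogonal projection of f onto W. Writing g = a_0 + a_1 x + a_2 x^2, the coefficients solve the normal equations G · a = b where
  G_{ij} = <φ_i, φ_j> and b_i = <f, φ_i>, with φ_0 = 1, φ_1 = x, φ_2 = x^2.
G =
  [2, 0, 2/3]
  [0, 2/3, 0]
  [2/3, 0, 2/5],
b = (-22/15, -16/15, -34/35).
Solving gives a_0 = 6/35, a_1 = -8/5, a_2 = -19/7, so
  g(x) = -19*x^2/7 - 8*x/5 + 6/35.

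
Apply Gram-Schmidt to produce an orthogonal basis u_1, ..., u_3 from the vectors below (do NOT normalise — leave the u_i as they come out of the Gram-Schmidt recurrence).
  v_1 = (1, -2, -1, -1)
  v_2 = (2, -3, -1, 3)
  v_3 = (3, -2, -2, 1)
Orthogonal basis:
  u_1 = (1, -2, -1, -1)
  u_2 = (8/7, -9/7, -1/7, 27/7)
  u_3 = (151/125, 127/125, -97/125, -6/125)

Apply the Gram-Schmidt recurrence
  u_1 = v_1
  u_i = v_i − Σ_{j<i} ((v_i · u_j) / (u_j · u_j)) · u_j.

Step by step this gives:
  u_1 = (1, -2, -1, -1)
  u_2 = (8/7, -9/7, -1/7, 27/7)
  u_3 = (151/125, 127/125, -97/125, -6/125)

Orthogonality check:
  u_2 · u_1 = 0 (should be 0)
  u_3 · u_1 = 0 (should be 0)
  u_3 · u_2 = 0 (should be 0)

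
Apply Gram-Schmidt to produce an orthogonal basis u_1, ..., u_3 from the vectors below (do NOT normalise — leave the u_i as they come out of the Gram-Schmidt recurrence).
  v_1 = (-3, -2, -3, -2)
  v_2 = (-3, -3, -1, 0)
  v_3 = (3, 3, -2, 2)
Orthogonal basis:
  u_1 = (-3, -2, -3, -2)
  u_2 = (-12/13, -21/13, 14/13, 18/13)
  u_3 = (87/170, 23/85, -399/170, 211/85)

Apply the Gram-Schmidt recurrence
  u_1 = v_1
  u_i = v_i − Σ_{j<i} ((v_i · u_j) / (u_j · u_j)) · u_j.

Step by step this gives:
  u_1 = (-3, -2, -3, -2)
  u_2 = (-12/13, -21/13, 14/13, 18/13)
  u_3 = (87/170, 23/85, -399/170, 211/85)

Orthogonality check:
  u_2 · u_1 = 0 (should be 0)
  u_3 · u_1 = 0 (should be 0)
  u_3 · u_2 = 0 (should be 0)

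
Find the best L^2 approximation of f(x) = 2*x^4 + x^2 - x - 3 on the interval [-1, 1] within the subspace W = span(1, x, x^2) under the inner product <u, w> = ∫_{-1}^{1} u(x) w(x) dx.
g(x) = 19*x^2/7 - x - 111/35

The best approximation g ∈ W is the orthogonal projection of f onto W. Writing g = a_0 + a_1 x + a_2 x^2, the coefficients solve the normal equations G · a = b where
  G_{ij} = <φ_i, φ_j> and b_i = <f, φ_i>, with φ_0 = 1, φ_1 = x, φ_2 = x^2.
G =
  [2, 0, 2/3]
  [0, 2/3, 0]
  [2/3, 0, 2/5],
b = (-68/15, -2/3, -36/35).
Solving gives a_0 = -111/35, a_1 = -1, a_2 = 19/7, so
  g(x) = 19*x^2/7 - x - 111/35.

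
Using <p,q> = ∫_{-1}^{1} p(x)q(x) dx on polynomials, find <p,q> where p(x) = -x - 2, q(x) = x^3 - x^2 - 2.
<p,q> = 134/15

Expand the product: p(x)·q(x) = -x^4 - x^3 + 2*x^2 + 2*x + 4.
∫_{-1}^{1} of each monomial x^k gives [2/(k+1) if k even, 0 if k odd]. Integrating term-by-term (or equivalently evaluating the antiderivative F(x) = -x^5/5 - x^4/4 + 2*x^3/3 + x^2 + 4*x at the endpoints):
  F(1) − F(−1) = 313/60 − (-223/60) = 134/15.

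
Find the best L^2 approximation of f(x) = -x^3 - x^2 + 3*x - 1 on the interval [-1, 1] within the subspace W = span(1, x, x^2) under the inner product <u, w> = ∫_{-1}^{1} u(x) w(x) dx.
g(x) = -x^2 + 12*x/5 - 1

The best approximation g ∈ W is the orthogonal projection of f onto W. Writing g = a_0 + a_1 x + a_2 x^2, the coefficients solve the normal equations G · a = b where
  G_{ij} = <φ_i, φ_j> and b_i = <f, φ_i>, with φ_0 = 1, φ_1 = x, φ_2 = x^2.
G =
  [2, 0, 2/3]
  [0, 2/3, 0]
  [2/3, 0, 2/5],
b = (-8/3, 8/5, -16/15).
Solving gives a_0 = -1, a_1 = 12/5, a_2 = -1, so
  g(x) = -x^2 + 12*x/5 - 1.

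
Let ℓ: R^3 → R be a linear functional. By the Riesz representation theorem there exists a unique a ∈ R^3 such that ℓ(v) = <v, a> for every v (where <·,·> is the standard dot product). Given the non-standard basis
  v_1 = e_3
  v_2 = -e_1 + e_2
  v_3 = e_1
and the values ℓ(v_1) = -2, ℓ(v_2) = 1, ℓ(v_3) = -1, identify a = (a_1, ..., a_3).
a = (-1, 0, -2)

Write a = (a_1, ..., a_3) in the standard basis. For each basis vector v_i, ℓ(v_i) = <v_i, a> is a linear equation in the a_j's. Collect the n equations into a matrix system V a = ℓ, where row i of V is v_i (expressed in the standard basis). Since V is invertible (lower-triangular with 1s on the diagonal, up to permutation), solve by back-substitution:
  V =
[[0, 0, 1],
 [-1, 1, 0],
 [1, 0, 0]]
  V a = (-2, 1, -1)
Solving gives a = (-1, 0, -2).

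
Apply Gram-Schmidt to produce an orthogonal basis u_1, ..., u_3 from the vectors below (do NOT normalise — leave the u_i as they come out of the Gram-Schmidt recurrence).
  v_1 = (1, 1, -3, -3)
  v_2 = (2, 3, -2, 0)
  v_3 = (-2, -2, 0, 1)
Orthogonal basis:
  u_1 = (1, 1, -3, -3)
  u_2 = (29/20, 49/20, -7/20, 33/20)
  u_3 = (-61/73, -20/73, -91/73, 64/73)

Apply the Gram-Schmidt recurrence
  u_1 = v_1
  u_i = v_i − Σ_{j<i} ((v_i · u_j) / (u_j · u_j)) · u_j.

Step by step this gives:
  u_1 = (1, 1, -3, -3)
  u_2 = (29/20, 49/20, -7/20, 33/20)
  u_3 = (-61/73, -20/73, -91/73, 64/73)

Orthogonality check:
  u_2 · u_1 = 0 (should be 0)
  u_3 · u_1 = 0 (should be 0)
  u_3 · u_2 = 0 (should be 0)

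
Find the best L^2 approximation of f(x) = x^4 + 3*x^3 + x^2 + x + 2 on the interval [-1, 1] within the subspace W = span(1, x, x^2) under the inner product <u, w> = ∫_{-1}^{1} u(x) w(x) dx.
g(x) = 13*x^2/7 + 14*x/5 + 67/35

The best approximation g ∈ W is the orthogonal projection of f onto W. Writing g = a_0 + a_1 x + a_2 x^2, the coefficients solve the normal equations G · a = b where
  G_{ij} = <φ_i, φ_j> and b_i = <f, φ_i>, with φ_0 = 1, φ_1 = x, φ_2 = x^2.
G =
  [2, 0, 2/3]
  [0, 2/3, 0]
  [2/3, 0, 2/5],
b = (76/15, 28/15, 212/105).
Solving gives a_0 = 67/35, a_1 = 14/5, a_2 = 13/7, so
  g(x) = 13*x^2/7 + 14*x/5 + 67/35.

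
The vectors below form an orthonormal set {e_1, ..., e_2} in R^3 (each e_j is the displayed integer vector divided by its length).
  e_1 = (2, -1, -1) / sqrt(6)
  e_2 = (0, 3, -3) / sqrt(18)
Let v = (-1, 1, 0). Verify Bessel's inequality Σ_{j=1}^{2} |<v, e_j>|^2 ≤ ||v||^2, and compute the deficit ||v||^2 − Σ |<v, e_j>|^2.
Σ |<v, e_j>|^2 = 2; ||v||^2 = 2; deficit = 0

Write each e_j = u_j / sqrt(<u_j, u_j>) where u_j is the displayed integer vector. Then <v, e_j> = <v, u_j> / sqrt(<u_j, u_j>), so |<v, e_j>|^2 = <v, u_j>^2 / <u_j, u_j>.
Coefficients: <v, e_1> = -3/sqrt(6), <v, e_2> = 3/sqrt(18).
Square and sum: Σ |<v, e_j>|^2 = 2.
Compute ||v||^2 = v·v = 2.
Deficit = 2 − 2 = 0 ≥ 0, confirming Bessel's inequality. (The deficit equals ||v − Σ <v,e_j> e_j||^2, the squared distance from v to span{e_j}.)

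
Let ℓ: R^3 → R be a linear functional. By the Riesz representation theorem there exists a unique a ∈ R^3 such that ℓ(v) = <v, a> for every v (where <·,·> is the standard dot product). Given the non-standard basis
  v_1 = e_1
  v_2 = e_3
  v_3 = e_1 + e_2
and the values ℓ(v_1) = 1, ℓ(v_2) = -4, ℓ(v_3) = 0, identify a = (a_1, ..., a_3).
a = (1, -1, -4)

Write a = (a_1, ..., a_3) in the standard basis. For each basis vector v_i, ℓ(v_i) = <v_i, a> is a linear equation in the a_j's. Collect the n equations into a matrix system V a = ℓ, where row i of V is v_i (expressed in the standard basis). Since V is invertible (lower-triangular with 1s on the diagonal, up to permutation), solve by back-substitution:
  V =
[[1, 0, 0],
 [0, 0, 1],
 [1, 1, 0]]
  V a = (1, -4, 0)
Solving gives a = (1, -1, -4).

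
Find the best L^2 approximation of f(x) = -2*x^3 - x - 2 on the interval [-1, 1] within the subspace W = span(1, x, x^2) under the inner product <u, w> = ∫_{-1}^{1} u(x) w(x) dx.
g(x) = -11*x/5 - 2

The best approximation g ∈ W is the orthogonal projection of f onto W. Writing g = a_0 + a_1 x + a_2 x^2, the coefficients solve the normal equations G · a = b where
  G_{ij} = <φ_i, φ_j> and b_i = <f, φ_i>, with φ_0 = 1, φ_1 = x, φ_2 = x^2.
G =
  [2, 0, 2/3]
  [0, 2/3, 0]
  [2/3, 0, 2/5],
b = (-4, -22/15, -4/3).
Solving gives a_0 = -2, a_1 = -11/5, a_2 = 0, so
  g(x) = -11*x/5 - 2.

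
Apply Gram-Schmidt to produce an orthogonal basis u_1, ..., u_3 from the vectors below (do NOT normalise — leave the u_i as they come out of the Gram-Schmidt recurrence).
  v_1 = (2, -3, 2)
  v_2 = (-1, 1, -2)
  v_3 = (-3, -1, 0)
Orthogonal basis:
  u_1 = (2, -3, 2)
  u_2 = (1/17, -10/17, -16/17)
  u_3 = (-8/3, -4/3, 2/3)

Apply the Gram-Schmidt recurrence
  u_1 = v_1
  u_i = v_i − Σ_{j<i} ((v_i · u_j) / (u_j · u_j)) · u_j.

Step by step this gives:
  u_1 = (2, -3, 2)
  u_2 = (1/17, -10/17, -16/17)
  u_3 = (-8/3, -4/3, 2/3)

Orthogonality check:
  u_2 · u_1 = 0 (should be 0)
  u_3 · u_1 = 0 (should be 0)
  u_3 · u_2 = 0 (should be 0)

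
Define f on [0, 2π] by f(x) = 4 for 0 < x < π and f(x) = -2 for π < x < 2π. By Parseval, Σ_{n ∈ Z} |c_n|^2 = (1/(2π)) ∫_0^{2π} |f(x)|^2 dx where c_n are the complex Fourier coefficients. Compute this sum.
Σ |c_n|^2 = 10

Parseval equates the L^2 energy of f (normalised by 1/(2π)) with the ℓ^2 sum of its Fourier coefficients: (1/(2π)) ∫_0^{2π} |f|^2 = Σ |c_n|^2.
Compute the left side: (1/(2π)) [∫_0^π 4^2 dx + ∫_π^{2π} (-2)^2 dx] = (1/(2π)) · (16π + 4π) = (16 + 4)/2 = 10.
So Σ_{n ∈ Z} |c_n|^2 = 10.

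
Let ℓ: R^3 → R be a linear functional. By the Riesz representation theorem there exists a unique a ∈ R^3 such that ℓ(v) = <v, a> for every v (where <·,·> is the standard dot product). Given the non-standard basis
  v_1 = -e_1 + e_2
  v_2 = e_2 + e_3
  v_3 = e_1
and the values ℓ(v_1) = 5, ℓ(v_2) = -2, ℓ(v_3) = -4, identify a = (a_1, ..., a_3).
a = (-4, 1, -3)

Write a = (a_1, ..., a_3) in the standard basis. For each basis vector v_i, ℓ(v_i) = <v_i, a> is a linear equation in the a_j's. Collect the n equations into a matrix system V a = ℓ, where row i of V is v_i (expressed in the standard basis). Since V is invertible (lower-triangular with 1s on the diagonal, up to permutation), solve by back-substitution:
  V =
[[-1, 1, 0],
 [0, 1, 1],
 [1, 0, 0]]
  V a = (5, -2, -4)
Solving gives a = (-4, 1, -3).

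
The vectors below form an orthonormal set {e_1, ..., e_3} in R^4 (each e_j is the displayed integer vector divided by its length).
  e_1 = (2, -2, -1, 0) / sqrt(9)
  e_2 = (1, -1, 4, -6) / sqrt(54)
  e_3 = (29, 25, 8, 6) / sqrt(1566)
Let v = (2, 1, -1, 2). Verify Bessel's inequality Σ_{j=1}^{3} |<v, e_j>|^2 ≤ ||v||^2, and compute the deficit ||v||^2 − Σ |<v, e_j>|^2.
Σ |<v, e_j>|^2 = 10; ||v||^2 = 10; deficit = 0

Write each e_j = u_j / sqrt(<u_j, u_j>) where u_j is the displayed integer vector. Then <v, e_j> = <v, u_j> / sqrt(<u_j, u_j>), so |<v, e_j>|^2 = <v, u_j>^2 / <u_j, u_j>.
Coefficients: <v, e_1> = 3/sqrt(9), <v, e_2> = -15/sqrt(54), <v, e_3> = 87/sqrt(1566).
Square and sum: Σ |<v, e_j>|^2 = 10.
Compute ||v||^2 = v·v = 10.
Deficit = 10 − 10 = 0 ≥ 0, confirming Bessel's inequality. (The deficit equals ||v − Σ <v,e_j> e_j||^2, the squared distance from v to span{e_j}.)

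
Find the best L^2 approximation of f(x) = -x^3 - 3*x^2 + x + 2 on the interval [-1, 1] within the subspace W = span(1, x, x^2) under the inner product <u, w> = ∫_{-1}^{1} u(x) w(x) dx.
g(x) = -3*x^2 + 2*x/5 + 2

The best approximation g ∈ W is the orthogonal projection of f onto W. Writing g = a_0 + a_1 x + a_2 x^2, the coefficients solve the normal equations G · a = b where
  G_{ij} = <φ_i, φ_j> and b_i = <f, φ_i>, with φ_0 = 1, φ_1 = x, φ_2 = x^2.
G =
  [2, 0, 2/3]
  [0, 2/3, 0]
  [2/3, 0, 2/5],
b = (2, 4/15, 2/15).
Solving gives a_0 = 2, a_1 = 2/5, a_2 = -3, so
  g(x) = -3*x^2 + 2*x/5 + 2.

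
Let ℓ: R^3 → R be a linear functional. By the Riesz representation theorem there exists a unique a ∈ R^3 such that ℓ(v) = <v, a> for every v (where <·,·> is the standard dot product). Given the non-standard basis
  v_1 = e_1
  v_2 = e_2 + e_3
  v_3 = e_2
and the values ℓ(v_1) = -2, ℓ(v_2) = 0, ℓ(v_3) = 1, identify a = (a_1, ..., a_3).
a = (-2, 1, -1)

Write a = (a_1, ..., a_3) in the standard basis. For each basis vector v_i, ℓ(v_i) = <v_i, a> is a linear equation in the a_j's. Collect the n equations into a matrix system V a = ℓ, where row i of V is v_i (expressed in the standard basis). Since V is invertible (lower-triangular with 1s on the diagonal, up to permutation), solve by back-substitution:
  V =
[[1, 0, 0],
 [0, 1, 1],
 [0, 1, 0]]
  V a = (-2, 0, 1)
Solving gives a = (-2, 1, -1).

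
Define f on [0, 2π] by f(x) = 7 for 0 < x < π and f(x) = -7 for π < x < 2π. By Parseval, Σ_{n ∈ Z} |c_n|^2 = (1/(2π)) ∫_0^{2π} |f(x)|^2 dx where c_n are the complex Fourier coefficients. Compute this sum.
Σ |c_n|^2 = 49

Parseval equates the L^2 energy of f (normalised by 1/(2π)) with the ℓ^2 sum of its Fourier coefficients: (1/(2π)) ∫_0^{2π} |f|^2 = Σ |c_n|^2.
Compute the left side: (1/(2π)) [∫_0^π 7^2 dx + ∫_π^{2π} (-7)^2 dx] = (1/(2π)) · (49π + 49π) = (49 + 49)/2 = 49.
So Σ_{n ∈ Z} |c_n|^2 = 49.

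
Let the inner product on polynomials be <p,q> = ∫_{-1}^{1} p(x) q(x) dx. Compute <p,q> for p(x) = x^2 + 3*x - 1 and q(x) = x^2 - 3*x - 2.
<p,q> = -18/5

Expand the product: p(x)·q(x) = x^4 - 12*x^2 - 3*x + 2.
∫_{-1}^{1} of each monomial x^k gives [2/(k+1) if k even, 0 if k odd]. Integrating term-by-term (or equivalently evaluating the antiderivative F(x) = x^5/5 - 4*x^3 - 3*x^2/2 + 2*x at the endpoints):
  F(1) − F(−1) = -33/10 − (3/10) = -18/5.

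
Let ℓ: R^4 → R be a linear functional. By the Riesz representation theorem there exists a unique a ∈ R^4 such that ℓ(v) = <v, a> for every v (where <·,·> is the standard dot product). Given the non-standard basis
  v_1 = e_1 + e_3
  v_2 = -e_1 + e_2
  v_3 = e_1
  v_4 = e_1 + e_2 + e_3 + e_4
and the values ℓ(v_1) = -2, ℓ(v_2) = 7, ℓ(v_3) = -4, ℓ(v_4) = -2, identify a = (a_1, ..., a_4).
a = (-4, 3, 2, -3)

Write a = (a_1, ..., a_4) in the standard basis. For each basis vector v_i, ℓ(v_i) = <v_i, a> is a linear equation in the a_j's. Collect the n equations into a matrix system V a = ℓ, where row i of V is v_i (expressed in the standard basis). Since V is invertible (lower-triangular with 1s on the diagonal, up to permutation), solve by back-substitution:
  V =
[[1, 0, 1, 0],
 [-1, 1, 0, 0],
 [1, 0, 0, 0],
 [1, 1, 1, 1]]
  V a = (-2, 7, -4, -2)
Solving gives a = (-4, 3, 2, -3).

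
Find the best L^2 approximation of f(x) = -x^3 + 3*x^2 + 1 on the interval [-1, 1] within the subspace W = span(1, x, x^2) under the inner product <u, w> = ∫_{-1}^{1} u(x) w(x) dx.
g(x) = 3*x^2 - 3*x/5 + 1

The best approximation g ∈ W is the orthogonal projection of f onto W. Writing g = a_0 + a_1 x + a_2 x^2, the coefficients solve the normal equations G · a = b where
  G_{ij} = <φ_i, φ_j> and b_i = <f, φ_i>, with φ_0 = 1, φ_1 = x, φ_2 = x^2.
G =
  [2, 0, 2/3]
  [0, 2/3, 0]
  [2/3, 0, 2/5],
b = (4, -2/5, 28/15).
Solving gives a_0 = 1, a_1 = -3/5, a_2 = 3, so
  g(x) = 3*x^2 - 3*x/5 + 1.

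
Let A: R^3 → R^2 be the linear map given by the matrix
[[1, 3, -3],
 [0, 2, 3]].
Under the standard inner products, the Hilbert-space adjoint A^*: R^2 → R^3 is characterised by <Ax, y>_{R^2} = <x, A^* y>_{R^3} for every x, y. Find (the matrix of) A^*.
A^* = A^T =
[[1, 0],
 [3, 2],
 [-3, 3]]

For real matrices with standard dot products, the defining identity <Ax, y> = <x, A^* y> gives (Ax)^T y = x^T (A^*) y, i.e. x^T A^T y = x^T (A^*) y. Since this holds for all x, y, we must have A^* = A^T. Therefore
A^* =
[[1, 0],
 [3, 2],
 [-3, 3]].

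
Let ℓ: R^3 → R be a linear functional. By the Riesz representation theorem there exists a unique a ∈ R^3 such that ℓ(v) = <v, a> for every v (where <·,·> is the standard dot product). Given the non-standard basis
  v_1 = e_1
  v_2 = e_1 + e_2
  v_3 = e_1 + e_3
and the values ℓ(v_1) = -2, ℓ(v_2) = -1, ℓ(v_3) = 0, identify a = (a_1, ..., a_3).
a = (-2, 1, 2)

Write a = (a_1, ..., a_3) in the standard basis. For each basis vector v_i, ℓ(v_i) = <v_i, a> is a linear equation in the a_j's. Collect the n equations into a matrix system V a = ℓ, where row i of V is v_i (expressed in the standard basis). Since V is invertible (lower-triangular with 1s on the diagonal, up to permutation), solve by back-substitution:
  V =
[[1, 0, 0],
 [1, 1, 0],
 [1, 0, 1]]
  V a = (-2, -1, 0)
Solving gives a = (-2, 1, 2).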